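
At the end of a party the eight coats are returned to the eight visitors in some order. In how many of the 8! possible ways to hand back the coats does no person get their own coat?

14833

Use !n = (n-1)(!(n-1) + !(n-2)).
!8 = 7·(1854 + 265) = 7·2119 = 14833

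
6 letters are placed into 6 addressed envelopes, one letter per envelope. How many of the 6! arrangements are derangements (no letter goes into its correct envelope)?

The subfactorial !6 = [6!/e] (nearest integer).
6! = 720, and 720/e ≈ 264.87, so !6 = 265.

265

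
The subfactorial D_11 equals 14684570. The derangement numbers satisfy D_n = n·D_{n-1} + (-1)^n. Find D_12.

D_12 = 12·14684570 + 1 = 176214841.

176214841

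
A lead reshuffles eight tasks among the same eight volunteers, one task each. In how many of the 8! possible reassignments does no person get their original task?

14833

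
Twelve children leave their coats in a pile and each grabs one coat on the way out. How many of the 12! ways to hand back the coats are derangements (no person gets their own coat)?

176214841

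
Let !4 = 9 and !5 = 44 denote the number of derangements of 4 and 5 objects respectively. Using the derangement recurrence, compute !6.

265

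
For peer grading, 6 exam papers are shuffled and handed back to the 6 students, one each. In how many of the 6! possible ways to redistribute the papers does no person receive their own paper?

Recurrence: !6 = 5·(!5 + !4).
!6 = 5·(44 + 9) = 5·53 = 265

265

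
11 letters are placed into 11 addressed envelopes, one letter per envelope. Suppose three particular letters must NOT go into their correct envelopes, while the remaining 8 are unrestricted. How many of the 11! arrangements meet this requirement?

Let A_j be the event that the j-th constrained one is fixed. By inclusion-exclusion over the 3 events:
Σ_{j=0}^{3} (-1)^j C(3,j)(11-j)!
= C(3,0)·11! - C(3,1)·10! + C(3,2)·9! - C(3,3)·8!
= 39916800 - 10886400 + 1088640 - 40320
= 30078720

30078720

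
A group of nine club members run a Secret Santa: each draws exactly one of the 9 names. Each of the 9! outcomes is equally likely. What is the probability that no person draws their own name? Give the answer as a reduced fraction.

Favorable outcomes: !9 = 133496.
Total outcomes: 9! = 362880.
Probability = 133496/362880 = 16687/45360.

16687/45360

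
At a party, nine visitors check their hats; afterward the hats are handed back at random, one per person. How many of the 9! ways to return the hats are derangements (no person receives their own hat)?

Recurrence: !9 = 9·!8 + (-1)^9.
!9 = 9·14833 - 1 = 133496

133496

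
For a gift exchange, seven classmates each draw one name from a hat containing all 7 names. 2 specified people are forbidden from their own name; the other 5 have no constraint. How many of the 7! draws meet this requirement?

3720

Let A_j be the event that the j-th constrained one is fixed. By inclusion-exclusion over the 2 events:
Σ_{j=0}^{2} (-1)^j C(2,j)(7-j)!
= C(2,0)·7! - C(2,1)·6! + C(2,2)·5!
= 5040 - 1440 + 120
= 3720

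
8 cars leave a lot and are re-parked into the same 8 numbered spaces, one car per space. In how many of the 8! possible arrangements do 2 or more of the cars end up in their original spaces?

10655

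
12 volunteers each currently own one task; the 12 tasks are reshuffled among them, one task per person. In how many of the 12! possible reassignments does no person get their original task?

176214841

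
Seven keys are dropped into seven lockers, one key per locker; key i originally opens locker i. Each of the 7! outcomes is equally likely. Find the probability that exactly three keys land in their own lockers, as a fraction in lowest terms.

1/16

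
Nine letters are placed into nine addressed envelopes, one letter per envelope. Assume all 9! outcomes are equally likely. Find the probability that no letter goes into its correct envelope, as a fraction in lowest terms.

16687/45360

Favorable outcomes: !9 = 133496.
Total outcomes: 9! = 362880.
Probability = 133496/362880 = 16687/45360.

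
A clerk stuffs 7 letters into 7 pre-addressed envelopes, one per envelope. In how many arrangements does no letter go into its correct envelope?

1854

Use !n = n·!(n-1) + (-1)^n.
!7 = 7·265 - 1 = 1854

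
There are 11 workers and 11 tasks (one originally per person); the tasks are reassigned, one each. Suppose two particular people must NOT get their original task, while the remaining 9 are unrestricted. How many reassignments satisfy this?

Let A_j be the event that the j-th constrained one is fixed. By inclusion-exclusion over the 2 events:
Σ_{j=0}^{2} (-1)^j C(2,j)(11-j)!
= C(2,0)·11! - C(2,1)·10! + C(2,2)·9!
= 39916800 - 7257600 + 362880
= 33022080

33022080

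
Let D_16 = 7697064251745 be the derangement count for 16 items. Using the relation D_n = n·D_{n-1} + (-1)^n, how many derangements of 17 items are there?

D_17 = 17·7697064251745 - 1 = 130850092279664.

130850092279664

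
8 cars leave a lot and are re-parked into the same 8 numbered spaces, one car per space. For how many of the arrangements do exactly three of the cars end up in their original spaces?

2464

Pick the 3 fixed positions: C(8,3) = 56 ways.
The other 5 form a derangement: !5 = 44.
Total: 56 × 44 = 2464.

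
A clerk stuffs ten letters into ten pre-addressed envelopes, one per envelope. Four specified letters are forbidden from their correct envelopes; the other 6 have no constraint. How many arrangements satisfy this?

2399760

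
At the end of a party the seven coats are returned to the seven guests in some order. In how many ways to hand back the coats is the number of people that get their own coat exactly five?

21

Pick the 5 fixed positions: C(7,5) = 21 ways.
The other 2 form a derangement: !2 = 1.
Total: 21 × 1 = 21.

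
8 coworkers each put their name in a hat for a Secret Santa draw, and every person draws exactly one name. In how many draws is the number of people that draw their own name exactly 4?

630

Pick the 4 fixed positions: C(8,4) = 70 ways.
The other 4 form a derangement: !4 = 9.
Total: 70 × 9 = 630.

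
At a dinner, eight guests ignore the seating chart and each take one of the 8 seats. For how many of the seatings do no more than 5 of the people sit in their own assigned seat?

Sum C(8,i)·!(8-i) for i = 0..5:
  i=0: C(8,0)·!8 = 1·14833 = 14833
  i=1: C(8,1)·!7 = 8·1854 = 14832
  i=2: C(8,2)·!6 = 28·265 = 7420
  i=3: C(8,3)·!5 = 56·44 = 2464
  i=4: C(8,4)·!4 = 70·9 = 630
  i=5: C(8,5)·!3 = 56·2 = 112
Total = 40291.

40291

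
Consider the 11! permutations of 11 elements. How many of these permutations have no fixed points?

14684570

Use !n = (n-1)(!(n-1) + !(n-2)).
!11 = 10·(1334961 + 133496) = 10·1468457 = 14684570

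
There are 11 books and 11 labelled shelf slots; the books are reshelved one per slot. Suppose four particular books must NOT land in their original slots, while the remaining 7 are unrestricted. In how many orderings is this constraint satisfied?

27422640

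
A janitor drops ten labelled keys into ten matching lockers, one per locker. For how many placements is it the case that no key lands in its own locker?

1334961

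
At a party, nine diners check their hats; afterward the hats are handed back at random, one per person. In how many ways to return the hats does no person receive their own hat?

The subfactorial !9 = [9!/e] (nearest integer).
9! = 362880, and 362880/e ≈ 133496.09, so !9 = 133496.

133496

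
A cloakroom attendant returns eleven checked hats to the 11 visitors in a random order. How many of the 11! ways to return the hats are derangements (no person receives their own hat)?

The number of derangements of 11 is !11 = Σ_{k=0}^{11} (-1)^k·11!/k!
= 11! - 11!/1! + 11!/2! - 11!/3! + 11!/4! - 11!/5! + 11!/6! - 11!/7! + 11!/8! - 11!/9! + 11!/10! - 11!/11!
= 39916800 - 39916800 + 19958400 - 6652800 + 1663200 - 332640 + 55440 - 7920 + 990 - 110 + 11 - 1
= 14684570

14684570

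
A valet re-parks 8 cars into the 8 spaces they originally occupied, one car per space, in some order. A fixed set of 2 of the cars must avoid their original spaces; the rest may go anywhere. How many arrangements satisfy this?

Let A_j be the event that the j-th constrained one is fixed. By inclusion-exclusion over the 2 events:
Σ_{j=0}^{2} (-1)^j C(2,j)(8-j)!
= C(2,0)·8! - C(2,1)·7! + C(2,2)·6!
= 40320 - 10080 + 720
= 30960

30960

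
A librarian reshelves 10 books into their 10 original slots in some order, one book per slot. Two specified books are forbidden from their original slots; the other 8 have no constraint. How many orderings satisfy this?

Let A_j be the event that the j-th constrained one is fixed. By inclusion-exclusion over the 2 events:
Σ_{j=0}^{2} (-1)^j C(2,j)(10-j)!
= C(2,0)·10! - C(2,1)·9! + C(2,2)·8!
= 3628800 - 725760 + 40320
= 2943360

2943360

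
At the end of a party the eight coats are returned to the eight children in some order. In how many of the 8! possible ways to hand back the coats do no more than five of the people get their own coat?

# with exactly i fixed is C(8,i)·!(8-i); sum over i=0..5:
  i=0: C(8,0)·!8 = 1·14833 = 14833
  i=1: C(8,1)·!7 = 8·1854 = 14832
  i=2: C(8,2)·!6 = 28·265 = 7420
  i=3: C(8,3)·!5 = 56·44 = 2464
  i=4: C(8,4)·!4 = 70·9 = 630
  i=5: C(8,5)·!3 = 56·2 = 112
Total = 40291.

40291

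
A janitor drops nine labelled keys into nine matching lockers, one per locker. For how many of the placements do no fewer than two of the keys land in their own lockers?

95887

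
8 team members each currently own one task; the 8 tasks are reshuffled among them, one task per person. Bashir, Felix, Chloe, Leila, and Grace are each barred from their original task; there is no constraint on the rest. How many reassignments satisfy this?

21234

Let A_j be the event that the j-th constrained one is fixed. By inclusion-exclusion over the 5 events:
Σ_{j=0}^{5} (-1)^j C(5,j)(8-j)!
= C(5,0)·8! - C(5,1)·7! + C(5,2)·6! - C(5,3)·5! + C(5,4)·4! - C(5,5)·3!
= 40320 - 25200 + 7200 - 1200 + 120 - 6
= 21234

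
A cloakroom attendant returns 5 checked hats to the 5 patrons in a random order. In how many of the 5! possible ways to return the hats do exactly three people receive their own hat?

10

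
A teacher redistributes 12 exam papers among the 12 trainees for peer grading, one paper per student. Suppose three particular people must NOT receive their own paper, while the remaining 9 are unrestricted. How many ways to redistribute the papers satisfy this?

Inclusion-exclusion on the 3 forbidden self-matches:
Σ_{j=0}^{3} (-1)^j C(3,j)(12-j)!
= C(3,0)·12! - C(3,1)·11! + C(3,2)·10! - C(3,3)·9!
= 479001600 - 119750400 + 10886400 - 362880
= 369774720

369774720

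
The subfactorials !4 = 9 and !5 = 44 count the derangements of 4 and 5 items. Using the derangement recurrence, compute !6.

265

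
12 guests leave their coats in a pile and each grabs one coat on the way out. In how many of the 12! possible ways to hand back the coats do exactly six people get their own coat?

244860

Pick the 6 fixed positions: C(12,6) = 924 ways.
The other 6 form a derangement: !6 = 265.
Total: 924 × 265 = 244860.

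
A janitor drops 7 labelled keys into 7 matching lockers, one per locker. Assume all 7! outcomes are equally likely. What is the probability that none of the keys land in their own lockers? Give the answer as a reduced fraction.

103/280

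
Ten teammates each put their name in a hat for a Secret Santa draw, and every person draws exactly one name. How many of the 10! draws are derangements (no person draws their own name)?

1334961

The number of derangements of 10 is !10 = Σ_{k=0}^{10} (-1)^k·10!/k!
= 10! - 10!/1! + 10!/2! - 10!/3! + 10!/4! - 10!/5! + 10!/6! - 10!/7! + 10!/8! - 10!/9! + 10!/10!
= 3628800 - 3628800 + 1814400 - 604800 + 151200 - 30240 + 5040 - 720 + 90 - 10 + 1
= 1334961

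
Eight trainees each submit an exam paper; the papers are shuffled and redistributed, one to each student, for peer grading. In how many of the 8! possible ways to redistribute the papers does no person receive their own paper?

14833

By inclusion-exclusion, !8 = Σ (-1)^k · 8!/k! for k=0..8
= 8! - 8!/1! + 8!/2! - 8!/3! + 8!/4! - 8!/5! + 8!/6! - 8!/7! + 8!/8!
= 40320 - 40320 + 20160 - 6720 + 1680 - 336 + 56 - 8 + 1
= 14833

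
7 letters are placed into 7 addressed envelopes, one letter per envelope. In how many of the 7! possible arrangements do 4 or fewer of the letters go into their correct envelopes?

5018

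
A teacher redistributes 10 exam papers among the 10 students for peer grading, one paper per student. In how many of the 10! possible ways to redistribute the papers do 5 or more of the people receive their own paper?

13264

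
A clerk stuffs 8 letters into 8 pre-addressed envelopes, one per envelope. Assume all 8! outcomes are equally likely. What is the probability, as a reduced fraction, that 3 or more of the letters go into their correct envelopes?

Favorable outcomes: Σ_{i≥3} C(8,i)·!(8-i) = 56·44 + 70·9 + 56·2 + 28·1 + 8·0 + 1·1 = 3235.
Total outcomes: 8! = 40320.
Probability = 3235/40320 = 647/8064.

647/8064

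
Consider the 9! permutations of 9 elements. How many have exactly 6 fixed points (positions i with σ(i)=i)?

168

Choose which 6 of the 9 are fixed: C(9,6) = 84.
The remaining 3 must be deranged: !3 = 2.
Total: 84 × 2 = 168.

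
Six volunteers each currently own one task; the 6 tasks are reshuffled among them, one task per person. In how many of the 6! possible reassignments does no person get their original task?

265

!6 = 6! · Σ_{k=0}^{6} (-1)^k/k!
= 6! - 6!/1! + 6!/2! - 6!/3! + 6!/4! - 6!/5! + 6!/6!
= 720 - 720 + 360 - 120 + 30 - 6 + 1
= 265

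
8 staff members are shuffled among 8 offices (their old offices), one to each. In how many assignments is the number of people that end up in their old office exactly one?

14832

Choose which one of the 8 is fixed: C(8,1) = 8.
The remaining 7 must be deranged: !7 = 1854.
Total: 8 × 1854 = 14832.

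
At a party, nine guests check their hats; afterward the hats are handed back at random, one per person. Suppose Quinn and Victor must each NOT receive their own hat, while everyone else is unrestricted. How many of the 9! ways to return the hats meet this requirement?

287280

Inclusion-exclusion on the 2 forbidden self-matches:
Σ_{j=0}^{2} (-1)^j C(2,j)(9-j)!
= C(2,0)·9! - C(2,1)·8! + C(2,2)·7!
= 362880 - 80640 + 5040
= 287280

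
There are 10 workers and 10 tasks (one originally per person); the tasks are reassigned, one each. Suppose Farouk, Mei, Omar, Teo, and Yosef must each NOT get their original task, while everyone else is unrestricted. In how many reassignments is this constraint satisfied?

2170680

Inclusion-exclusion on the 5 forbidden self-matches:
Σ_{j=0}^{5} (-1)^j C(5,j)(10-j)!
= C(5,0)·10! - C(5,1)·9! + C(5,2)·8! - C(5,3)·7! + C(5,4)·6! - C(5,5)·5!
= 3628800 - 1814400 + 403200 - 50400 + 3600 - 120
= 2170680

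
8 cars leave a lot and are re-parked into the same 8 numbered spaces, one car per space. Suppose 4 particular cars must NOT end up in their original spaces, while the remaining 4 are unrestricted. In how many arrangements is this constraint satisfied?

24024

Inclusion-exclusion on the 4 forbidden self-matches:
Σ_{j=0}^{4} (-1)^j C(4,j)(8-j)!
= C(4,0)·8! - C(4,1)·7! + C(4,2)·6! - C(4,3)·5! + C(4,4)·4!
= 40320 - 20160 + 4320 - 480 + 24
= 24024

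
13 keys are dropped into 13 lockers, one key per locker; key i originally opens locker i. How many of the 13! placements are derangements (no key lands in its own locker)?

By inclusion-exclusion, !13 = Σ (-1)^k · 13!/k! for k=0..13
= 13! - 13!/1! + 13!/2! - 13!/3! + 13!/4! - 13!/5! + 13!/6! - 13!/7! + 13!/8! - 13!/9! + 13!/10! - 13!/11! + 13!/12! - 13!/13!
= 6227020800 - 6227020800 + 3113510400 - 1037836800 + 259459200 - 51891840 + 8648640 - 1235520 + 154440 - 17160 + 1716 - 156 + 13 - 1
= 2290792932

2290792932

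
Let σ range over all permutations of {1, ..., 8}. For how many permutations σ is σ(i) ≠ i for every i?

14833

The number of derangements of 8 is !8 = Σ_{k=0}^{8} (-1)^k·8!/k!
= 8! - 8!/1! + 8!/2! - 8!/3! + 8!/4! - 8!/5! + 8!/6! - 8!/7! + 8!/8!
= 40320 - 40320 + 20160 - 6720 + 1680 - 336 + 56 - 8 + 1
= 14833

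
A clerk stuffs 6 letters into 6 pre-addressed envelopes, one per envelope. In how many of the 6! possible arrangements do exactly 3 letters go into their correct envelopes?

40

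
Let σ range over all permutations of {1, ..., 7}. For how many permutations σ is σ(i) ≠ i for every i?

By inclusion-exclusion, !7 = Σ (-1)^k · 7!/k! for k=0..7
= 7! - 7!/1! + 7!/2! - 7!/3! + 7!/4! - 7!/5! + 7!/6! - 7!/7!
= 5040 - 5040 + 2520 - 840 + 210 - 42 + 7 - 1
= 1854

1854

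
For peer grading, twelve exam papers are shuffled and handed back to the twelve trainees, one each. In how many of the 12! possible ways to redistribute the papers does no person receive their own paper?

176214841

The subfactorial !12 = [12!/e] (nearest integer).
12! = 479001600, and 479001600/e ≈ 176214840.93, so !12 = 176214841.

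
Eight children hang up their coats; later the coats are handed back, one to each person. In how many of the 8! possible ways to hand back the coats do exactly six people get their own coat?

28

Choose which 6 of the 8 are fixed: C(8,6) = 28.
The remaining 2 must be deranged: !2 = 1.
Total: 28 × 1 = 28.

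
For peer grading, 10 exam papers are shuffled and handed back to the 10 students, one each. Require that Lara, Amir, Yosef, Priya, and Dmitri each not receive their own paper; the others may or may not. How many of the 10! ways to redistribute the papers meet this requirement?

Let A_j be the event that the j-th constrained one is fixed. By inclusion-exclusion over the 5 events:
Σ_{j=0}^{5} (-1)^j C(5,j)(10-j)!
= C(5,0)·10! - C(5,1)·9! + C(5,2)·8! - C(5,3)·7! + C(5,4)·6! - C(5,5)·5!
= 3628800 - 1814400 + 403200 - 50400 + 3600 - 120
= 2170680

2170680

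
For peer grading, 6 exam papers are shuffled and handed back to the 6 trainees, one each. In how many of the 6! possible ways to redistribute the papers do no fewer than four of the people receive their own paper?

16

# with exactly i fixed is C(6,i)·!(6-i); sum over i=4..6:
  i=4: C(6,4)·!2 = 15·1 = 15
  i=5: C(6,5)·!1 = 6·0 = 0
  i=6: C(6,6)·!0 = 1·1 = 1
Total = 16.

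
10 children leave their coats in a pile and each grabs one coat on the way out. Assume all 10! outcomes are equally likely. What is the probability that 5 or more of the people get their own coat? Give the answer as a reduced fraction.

829/226800

Favorable outcomes: Σ_{i≥5} C(10,i)·!(10-i) = 252·44 + 210·9 + 120·2 + 45·1 + 10·0 + 1·1 = 13264.
Total outcomes: 10! = 3628800.
Probability = 13264/3628800 = 829/226800.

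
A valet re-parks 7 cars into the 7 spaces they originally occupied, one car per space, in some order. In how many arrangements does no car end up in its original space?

!7 is the nearest integer to 7!/e.
7! = 5040, and 5040/e ≈ 1854.11, so !7 = 1854.

1854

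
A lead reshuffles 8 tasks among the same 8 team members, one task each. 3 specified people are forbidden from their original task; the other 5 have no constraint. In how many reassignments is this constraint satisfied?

27240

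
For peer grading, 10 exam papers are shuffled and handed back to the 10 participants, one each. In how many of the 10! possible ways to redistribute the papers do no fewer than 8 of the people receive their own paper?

46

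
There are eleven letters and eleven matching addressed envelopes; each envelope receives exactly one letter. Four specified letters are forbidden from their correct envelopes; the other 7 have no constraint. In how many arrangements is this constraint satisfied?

27422640

Let A_j be the event that the j-th constrained one is fixed. By inclusion-exclusion over the 4 events:
Σ_{j=0}^{4} (-1)^j C(4,j)(11-j)!
= C(4,0)·11! - C(4,1)·10! + C(4,2)·9! - C(4,3)·8! + C(4,4)·7!
= 39916800 - 14515200 + 2177280 - 161280 + 5040
= 27422640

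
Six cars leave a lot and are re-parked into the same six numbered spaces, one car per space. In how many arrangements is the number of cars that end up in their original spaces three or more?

56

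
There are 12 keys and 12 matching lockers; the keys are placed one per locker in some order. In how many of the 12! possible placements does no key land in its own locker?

Use !n = n·!(n-1) + (-1)^n.
!12 = 12·14684570 + 1 = 176214841

176214841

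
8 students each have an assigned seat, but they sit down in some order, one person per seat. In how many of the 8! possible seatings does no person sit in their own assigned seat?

14833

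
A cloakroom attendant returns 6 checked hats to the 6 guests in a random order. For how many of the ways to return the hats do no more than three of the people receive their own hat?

Sum C(6,i)·!(6-i) for i = 0..3:
  i=0: C(6,0)·!6 = 1·265 = 265
  i=1: C(6,1)·!5 = 6·44 = 264
  i=2: C(6,2)·!4 = 15·9 = 135
  i=3: C(6,3)·!3 = 20·2 = 40
Total = 704.

704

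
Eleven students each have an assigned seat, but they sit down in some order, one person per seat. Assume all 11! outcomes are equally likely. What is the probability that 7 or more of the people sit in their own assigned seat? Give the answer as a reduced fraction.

Favorable outcomes: Σ_{i≥7} C(11,i)·!(11-i) = 330·9 + 165·2 + 55·1 + 11·0 + 1·1 = 3356.
Total outcomes: 11! = 39916800.
Probability = 3356/39916800 = 839/9979200.

839/9979200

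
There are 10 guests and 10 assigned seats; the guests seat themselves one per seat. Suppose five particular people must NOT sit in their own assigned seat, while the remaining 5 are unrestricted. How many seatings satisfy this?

2170680

Let A_j be the event that the j-th constrained one is fixed. By inclusion-exclusion over the 5 events:
Σ_{j=0}^{5} (-1)^j C(5,j)(10-j)!
= C(5,0)·10! - C(5,1)·9! + C(5,2)·8! - C(5,3)·7! + C(5,4)·6! - C(5,5)·5!
= 3628800 - 1814400 + 403200 - 50400 + 3600 - 120
= 2170680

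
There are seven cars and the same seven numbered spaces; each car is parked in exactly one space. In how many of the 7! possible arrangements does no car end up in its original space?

Use !n = (n-1)(!(n-1) + !(n-2)).
!7 = 6·(265 + 44) = 6·309 = 1854

1854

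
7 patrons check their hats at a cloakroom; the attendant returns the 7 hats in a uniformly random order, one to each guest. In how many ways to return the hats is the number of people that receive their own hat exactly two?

Choose which 2 of the 7 are fixed: C(7,2) = 21.
The remaining 5 must be deranged: !5 = 44.
Total: 21 × 44 = 924.

924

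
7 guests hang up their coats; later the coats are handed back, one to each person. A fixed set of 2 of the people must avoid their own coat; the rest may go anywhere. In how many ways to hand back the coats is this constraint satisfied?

Let A_j be the event that the j-th constrained one is fixed. By inclusion-exclusion over the 2 events:
Σ_{j=0}^{2} (-1)^j C(2,j)(7-j)!
= C(2,0)·7! - C(2,1)·6! + C(2,2)·5!
= 5040 - 1440 + 120
= 3720

3720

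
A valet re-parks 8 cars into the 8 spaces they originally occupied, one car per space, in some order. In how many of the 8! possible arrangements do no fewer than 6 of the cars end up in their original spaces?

29

Sum C(8,i)·!(8-i) for i = 6..8:
  i=6: C(8,6)·!2 = 28·1 = 28
  i=7: C(8,7)·!1 = 8·0 = 0
  i=8: C(8,8)·!0 = 1·1 = 1
Total = 29.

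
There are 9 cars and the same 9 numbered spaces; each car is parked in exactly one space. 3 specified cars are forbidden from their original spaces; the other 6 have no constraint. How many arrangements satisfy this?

256320

Inclusion-exclusion on the 3 forbidden self-matches:
Σ_{j=0}^{3} (-1)^j C(3,j)(9-j)!
= C(3,0)·9! - C(3,1)·8! + C(3,2)·7! - C(3,3)·6!
= 362880 - 120960 + 15120 - 720
= 256320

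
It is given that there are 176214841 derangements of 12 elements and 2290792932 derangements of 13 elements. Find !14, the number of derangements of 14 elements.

32071101049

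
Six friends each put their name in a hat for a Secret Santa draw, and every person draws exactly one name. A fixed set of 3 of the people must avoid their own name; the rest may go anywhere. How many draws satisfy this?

426

Inclusion-exclusion on the 3 forbidden self-matches:
Σ_{j=0}^{3} (-1)^j C(3,j)(6-j)!
= C(3,0)·6! - C(3,1)·5! + C(3,2)·4! - C(3,3)·3!
= 720 - 360 + 72 - 6
= 426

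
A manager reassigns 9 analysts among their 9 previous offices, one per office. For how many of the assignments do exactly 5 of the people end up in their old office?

Choose which 5 of the 9 are fixed: C(9,5) = 126.
The remaining 4 must be deranged: !4 = 9.
Total: 126 × 9 = 1134.

1134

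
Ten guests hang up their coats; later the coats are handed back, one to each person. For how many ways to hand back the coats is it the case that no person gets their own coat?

1334961

Use !n = (n-1)(!(n-1) + !(n-2)).
!10 = 9·(133496 + 14833) = 9·148329 = 1334961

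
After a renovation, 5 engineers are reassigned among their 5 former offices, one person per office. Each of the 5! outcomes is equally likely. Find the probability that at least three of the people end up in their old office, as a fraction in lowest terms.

Favorable outcomes: Σ_{i≥3} C(5,i)·!(5-i) = 10·1 + 5·0 + 1·1 = 11.
Total outcomes: 5! = 120.
Probability = 11/120 = 11/120.

11/120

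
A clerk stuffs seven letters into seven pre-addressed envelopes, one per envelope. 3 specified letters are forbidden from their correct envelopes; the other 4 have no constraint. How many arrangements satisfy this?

3216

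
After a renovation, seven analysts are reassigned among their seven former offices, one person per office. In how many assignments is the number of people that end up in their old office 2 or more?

1331

Sum C(7,i)·!(7-i) for i = 2..7:
  i=2: C(7,2)·!5 = 21·44 = 924
  i=3: C(7,3)·!4 = 35·9 = 315
  i=4: C(7,4)·!3 = 35·2 = 70
  i=5: C(7,5)·!2 = 21·1 = 21
  i=6: C(7,6)·!1 = 7·0 = 0
  i=7: C(7,7)·!0 = 1·1 = 1
Total = 1331.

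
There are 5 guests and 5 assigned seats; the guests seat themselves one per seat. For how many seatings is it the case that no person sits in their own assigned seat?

Use !n = n·!(n-1) + (-1)^n.
!5 = 5·9 - 1 = 44

44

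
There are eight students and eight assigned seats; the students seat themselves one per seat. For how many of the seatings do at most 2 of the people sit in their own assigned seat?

37085

Sum C(8,i)·!(8-i) for i = 0..2:
  i=0: C(8,0)·!8 = 1·14833 = 14833
  i=1: C(8,1)·!7 = 8·1854 = 14832
  i=2: C(8,2)·!6 = 28·265 = 7420
Total = 37085.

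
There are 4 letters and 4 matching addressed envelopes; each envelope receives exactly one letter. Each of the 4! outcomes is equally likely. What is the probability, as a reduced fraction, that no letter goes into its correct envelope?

Favorable outcomes: !4 = 9.
Total outcomes: 4! = 24.
Probability = 9/24 = 3/8.

3/8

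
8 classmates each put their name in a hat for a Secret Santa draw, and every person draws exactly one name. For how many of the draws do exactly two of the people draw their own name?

7420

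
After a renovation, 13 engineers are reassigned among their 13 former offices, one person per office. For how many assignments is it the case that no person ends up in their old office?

2290792932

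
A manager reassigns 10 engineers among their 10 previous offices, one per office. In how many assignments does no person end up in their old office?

By inclusion-exclusion, !10 = Σ (-1)^k · 10!/k! for k=0..10
= 10! - 10!/1! + 10!/2! - 10!/3! + 10!/4! - 10!/5! + 10!/6! - 10!/7! + 10!/8! - 10!/9! + 10!/10!
= 3628800 - 3628800 + 1814400 - 604800 + 151200 - 30240 + 5040 - 720 + 90 - 10 + 1
= 1334961

1334961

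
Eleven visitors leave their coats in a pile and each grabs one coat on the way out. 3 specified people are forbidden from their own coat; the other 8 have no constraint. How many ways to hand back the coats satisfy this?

30078720

Inclusion-exclusion on the 3 forbidden self-matches:
Σ_{j=0}^{3} (-1)^j C(3,j)(11-j)!
= C(3,0)·11! - C(3,1)·10! + C(3,2)·9! - C(3,3)·8!
= 39916800 - 10886400 + 1088640 - 40320
= 30078720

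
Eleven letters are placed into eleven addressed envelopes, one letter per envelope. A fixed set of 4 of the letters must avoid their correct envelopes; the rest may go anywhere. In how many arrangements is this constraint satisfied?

Let A_j be the event that the j-th constrained one is fixed. By inclusion-exclusion over the 4 events:
Σ_{j=0}^{4} (-1)^j C(4,j)(11-j)!
= C(4,0)·11! - C(4,1)·10! + C(4,2)·9! - C(4,3)·8! + C(4,4)·7!
= 39916800 - 14515200 + 2177280 - 161280 + 5040
= 27422640

27422640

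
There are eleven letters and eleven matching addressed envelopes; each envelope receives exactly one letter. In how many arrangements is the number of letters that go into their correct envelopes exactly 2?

7342280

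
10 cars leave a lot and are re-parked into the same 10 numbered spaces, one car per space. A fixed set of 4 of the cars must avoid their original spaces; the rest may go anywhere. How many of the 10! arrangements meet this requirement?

Let A_j be the event that the j-th constrained one is fixed. By inclusion-exclusion over the 4 events:
Σ_{j=0}^{4} (-1)^j C(4,j)(10-j)!
= C(4,0)·10! - C(4,1)·9! + C(4,2)·8! - C(4,3)·7! + C(4,4)·6!
= 3628800 - 1451520 + 241920 - 20160 + 720
= 2399760

2399760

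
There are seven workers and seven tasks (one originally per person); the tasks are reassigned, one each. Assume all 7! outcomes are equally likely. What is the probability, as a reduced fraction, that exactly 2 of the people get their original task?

Favorable outcomes: C(7,2)·!5 = 21·44 = 924.
Total outcomes: 7! = 5040.
Probability = 924/5040 = 11/60.

11/60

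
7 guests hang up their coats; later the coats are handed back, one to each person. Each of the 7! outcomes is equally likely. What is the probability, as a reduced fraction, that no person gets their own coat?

103/280

Favorable outcomes: !7 = 1854.
Total outcomes: 7! = 5040.
Probability = 1854/5040 = 103/280.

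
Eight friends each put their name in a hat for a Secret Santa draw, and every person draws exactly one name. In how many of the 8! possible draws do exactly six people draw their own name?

Pick the 6 fixed positions: C(8,6) = 28 ways.
The other 2 form a derangement: !2 = 1.
Total: 28 × 1 = 28.

28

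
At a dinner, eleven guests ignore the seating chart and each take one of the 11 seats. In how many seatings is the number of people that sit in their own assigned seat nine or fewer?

39916799

Sum C(11,i)·!(11-i) for i = 0..9:
  i=0: C(11,0)·!11 = 1·14684570 = 14684570
  i=1: C(11,1)·!10 = 11·1334961 = 14684571
  i=2: C(11,2)·!9 = 55·133496 = 7342280
  i=3: C(11,3)·!8 = 165·14833 = 2447445
  i=4: C(11,4)·!7 = 330·1854 = 611820
  i=5: C(11,5)·!6 = 462·265 = 122430
  i=6: C(11,6)·!5 = 462·44 = 20328
  i=7: C(11,7)·!4 = 330·9 = 2970
  i=8: C(11,8)·!3 = 165·2 = 330
  i=9: C(11,9)·!2 = 55·1 = 55
Total = 39916799.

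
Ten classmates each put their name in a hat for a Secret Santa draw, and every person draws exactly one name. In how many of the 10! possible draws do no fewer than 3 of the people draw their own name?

Sum C(10,i)·!(10-i) for i = 3..10:
  i=3: C(10,3)·!7 = 120·1854 = 222480
  i=4: C(10,4)·!6 = 210·265 = 55650
  i=5: C(10,5)·!5 = 252·44 = 11088
  i=6: C(10,6)·!4 = 210·9 = 1890
  i=7: C(10,7)·!3 = 120·2 = 240
  i=8: C(10,8)·!2 = 45·1 = 45
  i=9: C(10,9)·!1 = 10·0 = 0
  i=10: C(10,10)·!0 = 1·1 = 1
Total = 291394.

291394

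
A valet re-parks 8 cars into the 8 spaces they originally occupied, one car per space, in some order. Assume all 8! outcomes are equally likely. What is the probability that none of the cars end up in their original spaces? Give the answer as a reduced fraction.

Favorable outcomes: !8 = 14833.
Total outcomes: 8! = 40320.
Probability = 14833/40320 = 2119/5760.

2119/5760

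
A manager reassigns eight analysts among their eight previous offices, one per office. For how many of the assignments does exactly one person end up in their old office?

Choose which one of the 8 is fixed: C(8,1) = 8.
The other 7 form a derangement: !7 = 1854.
Total: 8 × 1854 = 14832.

14832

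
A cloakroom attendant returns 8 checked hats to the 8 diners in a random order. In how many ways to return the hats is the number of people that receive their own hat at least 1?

25487

Sum C(8,i)·!(8-i) for i = 1..8:
  i=1: C(8,1)·!7 = 8·1854 = 14832
  i=2: C(8,2)·!6 = 28·265 = 7420
  i=3: C(8,3)·!5 = 56·44 = 2464
  i=4: C(8,4)·!4 = 70·9 = 630
  i=5: C(8,5)·!3 = 56·2 = 112
  i=6: C(8,6)·!2 = 28·1 = 28
  i=7: C(8,7)·!1 = 8·0 = 0
  i=8: C(8,8)·!0 = 1·1 = 1
Total = 25487.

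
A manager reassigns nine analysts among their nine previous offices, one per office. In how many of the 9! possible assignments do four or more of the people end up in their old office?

6883

Sum C(9,i)·!(9-i) for i = 4..9:
  i=4: C(9,4)·!5 = 126·44 = 5544
  i=5: C(9,5)·!4 = 126·9 = 1134
  i=6: C(9,6)·!3 = 84·2 = 168
  i=7: C(9,7)·!2 = 36·1 = 36
  i=8: C(9,8)·!1 = 9·0 = 0
  i=9: C(9,9)·!0 = 1·1 = 1
Total = 6883.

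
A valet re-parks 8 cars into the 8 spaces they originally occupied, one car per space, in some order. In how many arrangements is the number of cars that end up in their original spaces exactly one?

14832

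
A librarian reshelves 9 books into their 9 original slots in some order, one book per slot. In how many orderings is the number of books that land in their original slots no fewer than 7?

Sum C(9,i)·!(9-i) for i = 7..9:
  i=7: C(9,7)·!2 = 36·1 = 36
  i=8: C(9,8)·!1 = 9·0 = 0
  i=9: C(9,9)·!0 = 1·1 = 1
Total = 37.

37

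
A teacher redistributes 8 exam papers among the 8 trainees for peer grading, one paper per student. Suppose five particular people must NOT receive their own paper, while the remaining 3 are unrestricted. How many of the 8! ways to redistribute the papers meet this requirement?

Inclusion-exclusion on the 5 forbidden self-matches:
Σ_{j=0}^{5} (-1)^j C(5,j)(8-j)!
= C(5,0)·8! - C(5,1)·7! + C(5,2)·6! - C(5,3)·5! + C(5,4)·4! - C(5,5)·3!
= 40320 - 25200 + 7200 - 1200 + 120 - 6
= 21234

21234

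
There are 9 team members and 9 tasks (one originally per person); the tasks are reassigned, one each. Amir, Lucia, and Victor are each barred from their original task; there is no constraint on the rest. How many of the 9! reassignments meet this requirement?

256320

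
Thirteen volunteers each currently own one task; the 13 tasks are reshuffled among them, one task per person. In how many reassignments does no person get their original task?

2290792932

!13 = 13! · Σ_{k=0}^{13} (-1)^k/k!
= 13! - 13!/1! + 13!/2! - 13!/3! + 13!/4! - 13!/5! + 13!/6! - 13!/7! + 13!/8! - 13!/9! + 13!/10! - 13!/11! + 13!/12! - 13!/13!
= 6227020800 - 6227020800 + 3113510400 - 1037836800 + 259459200 - 51891840 + 8648640 - 1235520 + 154440 - 17160 + 1716 - 156 + 13 - 1
= 2290792932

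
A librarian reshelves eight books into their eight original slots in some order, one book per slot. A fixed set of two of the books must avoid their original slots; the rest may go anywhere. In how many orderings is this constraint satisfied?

30960

Let A_j be the event that the j-th constrained one is fixed. By inclusion-exclusion over the 2 events:
Σ_{j=0}^{2} (-1)^j C(2,j)(8-j)!
= C(2,0)·8! - C(2,1)·7! + C(2,2)·6!
= 40320 - 10080 + 720
= 30960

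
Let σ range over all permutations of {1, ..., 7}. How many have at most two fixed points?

4633

Sum C(7,i)·!(7-i) for i = 0..2:
  i=0: C(7,0)·!7 = 1·1854 = 1854
  i=1: C(7,1)·!6 = 7·265 = 1855
  i=2: C(7,2)·!5 = 21·44 = 924
Total = 4633.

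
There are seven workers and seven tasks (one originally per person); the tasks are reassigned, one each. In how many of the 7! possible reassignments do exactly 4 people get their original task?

70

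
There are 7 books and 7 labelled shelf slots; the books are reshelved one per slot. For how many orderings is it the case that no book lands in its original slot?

The number of derangements of 7 is !7 = Σ_{k=0}^{7} (-1)^k·7!/k!
= 7! - 7!/1! + 7!/2! - 7!/3! + 7!/4! - 7!/5! + 7!/6! - 7!/7!
= 5040 - 5040 + 2520 - 840 + 210 - 42 + 7 - 1
= 1854

1854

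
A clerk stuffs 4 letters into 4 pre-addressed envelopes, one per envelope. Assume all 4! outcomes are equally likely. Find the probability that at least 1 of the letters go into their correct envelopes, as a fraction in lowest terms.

5/8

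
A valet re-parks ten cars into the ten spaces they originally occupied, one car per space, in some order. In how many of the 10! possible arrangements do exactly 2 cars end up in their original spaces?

Pick the 2 fixed positions: C(10,2) = 45 ways.
The other 8 form a derangement: !8 = 14833.
Total: 45 × 14833 = 667485.

667485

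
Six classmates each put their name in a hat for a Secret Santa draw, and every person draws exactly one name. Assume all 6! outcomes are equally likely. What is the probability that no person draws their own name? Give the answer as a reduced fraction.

Favorable outcomes: !6 = 265.
Total outcomes: 6! = 720.
Probability = 265/720 = 53/144.

53/144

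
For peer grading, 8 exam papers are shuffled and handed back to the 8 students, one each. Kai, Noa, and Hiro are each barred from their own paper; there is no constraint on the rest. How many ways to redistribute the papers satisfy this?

27240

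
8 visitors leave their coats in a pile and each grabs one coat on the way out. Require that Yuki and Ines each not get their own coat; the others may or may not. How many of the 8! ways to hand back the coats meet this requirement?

Let A_j be the event that the j-th constrained one is fixed. By inclusion-exclusion over the 2 events:
Σ_{j=0}^{2} (-1)^j C(2,j)(8-j)!
= C(2,0)·8! - C(2,1)·7! + C(2,2)·6!
= 40320 - 10080 + 720
= 30960

30960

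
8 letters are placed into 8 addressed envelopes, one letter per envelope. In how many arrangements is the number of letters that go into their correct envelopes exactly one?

14832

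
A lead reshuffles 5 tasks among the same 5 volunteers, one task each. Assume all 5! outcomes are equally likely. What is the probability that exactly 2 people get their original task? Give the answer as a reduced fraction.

1/6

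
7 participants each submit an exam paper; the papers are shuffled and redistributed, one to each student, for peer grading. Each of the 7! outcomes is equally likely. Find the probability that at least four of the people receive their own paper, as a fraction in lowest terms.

Favorable outcomes: Σ_{i≥4} C(7,i)·!(7-i) = 35·2 + 21·1 + 7·0 + 1·1 = 92.
Total outcomes: 7! = 5040.
Probability = 92/5040 = 23/1260.

23/1260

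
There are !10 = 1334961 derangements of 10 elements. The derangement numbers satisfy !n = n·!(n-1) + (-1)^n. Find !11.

14684570

!11 = 11·1334961 - 1 = 14684570.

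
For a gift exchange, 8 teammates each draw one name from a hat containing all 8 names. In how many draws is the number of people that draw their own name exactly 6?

28

Pick the 6 fixed positions: C(8,6) = 28 ways.
The other 2 form a derangement: !2 = 1.
Total: 28 × 1 = 28.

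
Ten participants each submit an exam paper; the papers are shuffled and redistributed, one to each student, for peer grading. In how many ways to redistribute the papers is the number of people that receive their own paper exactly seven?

Choose which 7 of the 10 are fixed: C(10,7) = 120.
The other 3 form a derangement: !3 = 2.
Total: 120 × 2 = 240.

240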